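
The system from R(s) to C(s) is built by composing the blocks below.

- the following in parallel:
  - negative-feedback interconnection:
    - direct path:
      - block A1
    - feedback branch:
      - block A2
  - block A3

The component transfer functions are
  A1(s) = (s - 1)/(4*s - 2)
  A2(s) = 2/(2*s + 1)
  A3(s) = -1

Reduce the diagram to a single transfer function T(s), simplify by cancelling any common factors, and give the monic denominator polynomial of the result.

Answer: s^2 + s/4 - 1/2

Working:
1. close the feedback loop around A1, A2 = (2*s^2 - s - 1)/(8*s^2 + 2*s - 4)
2. reduce the parallel group [A1/(1+A1*A2)], A3 = (-6*s^2 - 3*s + 3)/(8*s^2 + 2*s - 4)
Step 2 gives the fully reduced T(s), with no common factor left to cancel. The denominator's leading coefficient is 8, so divide each of its coefficients by 8 to get the monic form.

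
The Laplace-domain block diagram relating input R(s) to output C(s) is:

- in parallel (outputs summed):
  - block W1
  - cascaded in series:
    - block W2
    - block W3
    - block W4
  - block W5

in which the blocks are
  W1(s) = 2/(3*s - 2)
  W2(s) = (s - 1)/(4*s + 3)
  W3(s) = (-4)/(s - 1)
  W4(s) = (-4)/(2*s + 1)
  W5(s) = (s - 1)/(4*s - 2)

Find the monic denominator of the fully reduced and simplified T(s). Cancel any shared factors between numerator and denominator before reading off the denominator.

1. cascade W2, W3, W4, giving 16/(8*s^2 + 10*s + 3)
2. add W1, (W2*W3*W4), W5 (parallel), giving (24*s^4 + 54*s^3 + 215*s^2 - 235*s + 58)/(96*s^4 + 8*s^3 - 72*s^2 - 2*s + 12)
T(s) is the step-2 result (common factors already cancelled). Leading coefficient of the denominator: 96. Divide through by 96 for the monic polynomial.

Hence the answer: s^4 + s^3/12 - 3*s^2/4 - s/48 + 1/8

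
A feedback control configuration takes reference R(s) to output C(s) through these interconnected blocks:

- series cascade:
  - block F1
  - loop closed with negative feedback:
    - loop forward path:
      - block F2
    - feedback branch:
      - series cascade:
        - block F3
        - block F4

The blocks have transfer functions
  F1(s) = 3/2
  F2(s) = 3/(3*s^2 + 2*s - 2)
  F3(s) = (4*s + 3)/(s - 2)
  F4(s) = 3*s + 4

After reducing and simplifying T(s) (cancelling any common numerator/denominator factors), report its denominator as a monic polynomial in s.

Step 1 - reduce the series chain F3, F4 gives (12*s^2 + 25*s + 12)/(s - 2)
Step 2 - close the feedback loop around F2, (F3*F4) gives (3*s - 6)/(3*s^3 + 32*s^2 + 69*s + 40)
Step 3 - multiply F1, [F2/(1+F2*(F3*F4))] (series) gives (9*s - 18)/(6*s^3 + 64*s^2 + 138*s + 80)
That last expression is T(s), already simplified. Scaling its denominator by 1/6 (the reciprocal of the leading coefficient) yields the monic denominator.

Answer: s^3 + 32*s^2/3 + 23*s + 40/3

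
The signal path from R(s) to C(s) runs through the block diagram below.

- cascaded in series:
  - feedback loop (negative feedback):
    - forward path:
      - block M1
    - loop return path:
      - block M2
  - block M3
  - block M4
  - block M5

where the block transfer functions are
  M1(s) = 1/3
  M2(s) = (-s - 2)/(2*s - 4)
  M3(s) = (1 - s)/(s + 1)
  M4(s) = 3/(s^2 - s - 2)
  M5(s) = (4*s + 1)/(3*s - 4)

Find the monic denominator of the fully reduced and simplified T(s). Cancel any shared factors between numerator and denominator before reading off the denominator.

1. reduce the feedback loop with forward M1 and return M2 -> (2*s - 4)/(5*s - 14)
2. multiply [M1/(1+M1*M2)], M3, M4, M5 (series) -> (-24*s^2 + 18*s + 6)/(15*s^4 - 32*s^3 - 53*s^2 + 50*s + 56)
The result of step 2 is T(s) in lowest terms. Its denominator has leading coefficient 15; dividing the denominator through by 15 makes it monic.

Answer: s^4 - 32*s^3/15 - 53*s^2/15 + 10*s/3 + 56/15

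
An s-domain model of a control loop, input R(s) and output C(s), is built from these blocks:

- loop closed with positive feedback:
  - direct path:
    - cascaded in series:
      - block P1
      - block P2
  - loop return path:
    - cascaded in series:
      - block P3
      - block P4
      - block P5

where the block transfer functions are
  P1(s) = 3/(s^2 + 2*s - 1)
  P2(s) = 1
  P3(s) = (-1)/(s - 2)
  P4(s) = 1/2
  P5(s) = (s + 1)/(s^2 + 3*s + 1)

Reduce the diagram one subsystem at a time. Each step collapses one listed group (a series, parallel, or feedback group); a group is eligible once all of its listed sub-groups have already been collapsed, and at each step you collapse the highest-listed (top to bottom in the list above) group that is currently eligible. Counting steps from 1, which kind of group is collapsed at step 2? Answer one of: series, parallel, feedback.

Step 1 - combine P1, P2 in series
Step 2 - multiply P3, P4, P5 (series)
Step 3 - reduce the feedback loop with forward (P1*P2) and return (P3*P4*P5)
Step 2 collapses a series group.

Final answer: series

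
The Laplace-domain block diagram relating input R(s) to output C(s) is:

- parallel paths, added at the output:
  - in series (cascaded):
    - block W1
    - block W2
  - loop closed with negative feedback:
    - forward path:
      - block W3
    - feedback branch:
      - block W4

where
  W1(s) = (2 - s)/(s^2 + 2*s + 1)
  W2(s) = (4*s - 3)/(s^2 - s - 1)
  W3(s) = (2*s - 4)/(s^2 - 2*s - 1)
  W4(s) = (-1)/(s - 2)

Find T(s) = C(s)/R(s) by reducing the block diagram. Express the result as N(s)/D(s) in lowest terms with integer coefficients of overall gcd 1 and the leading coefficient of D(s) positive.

First reduce the diagram to T(s).

(1) cascade W1, W2, giving (-4*s^2 + 11*s - 6)/(s^4 + s^3 - 2*s^2 - 3*s - 1)
(2) close the feedback loop around W3, W4, giving (2*s - 4)/(s^2 - 2*s - 3)
(3) sum the parallel branches (W1*W2), [W3/(1+W3*W4)]; the result is T(s) itself (integer coefficients, no common factor, positive leading denominator coefficient)

Answer: (2*s^4 - 8*s^3 + 19*s^2 - 33*s + 22)/(s^5 - 2*s^4 - 5*s^3 + 3*s^2 + 8*s + 3)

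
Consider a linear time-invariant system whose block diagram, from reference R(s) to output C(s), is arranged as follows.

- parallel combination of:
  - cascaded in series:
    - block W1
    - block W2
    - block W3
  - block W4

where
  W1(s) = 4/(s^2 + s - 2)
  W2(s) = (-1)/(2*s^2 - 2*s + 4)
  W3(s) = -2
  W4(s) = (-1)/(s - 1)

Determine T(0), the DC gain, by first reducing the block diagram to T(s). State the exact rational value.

Reducing step by step:

1. series reduction of W1, W2, W3 gives 4/(s^4 - s^2 + 4*s - 4)
2. reduce the parallel group (W1*W2*W3), W4 gives (-s^3 - s^2)/(s^4 - s^2 + 4*s - 4)
The step-2 result is T(s). Setting s = 0: T(0) = 0/(-4) = 0.

Answer: 0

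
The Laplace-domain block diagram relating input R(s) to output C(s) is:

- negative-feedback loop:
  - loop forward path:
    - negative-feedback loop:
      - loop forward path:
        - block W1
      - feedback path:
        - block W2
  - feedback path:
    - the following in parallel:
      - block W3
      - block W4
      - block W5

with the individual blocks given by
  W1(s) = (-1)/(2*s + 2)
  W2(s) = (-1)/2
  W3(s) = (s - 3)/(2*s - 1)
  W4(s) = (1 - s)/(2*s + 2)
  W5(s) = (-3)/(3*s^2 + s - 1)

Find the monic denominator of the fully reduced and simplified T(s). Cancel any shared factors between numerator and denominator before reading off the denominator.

1. apply the feedback formula to W1, W2, giving (-2)/(4*s + 5)
2. combine W3, W4, W5 in parallel, giving (-3*s^3 - 34*s^2 - 12*s + 13)/(12*s^4 + 10*s^3 - 8*s^2 - 4*s + 2)
3. close the feedback loop around [W1/(1+W1*W2)], (W3+W4+W5), giving (-6*s^4 - 5*s^3 + 4*s^2 + 2*s - 1)/(12*s^5 + 25*s^4 + 6*s^3 + 3*s^2 + 3*s - 4)
No further cancellation is possible in the step-3 result, so that is T(s). Its denominator becomes monic after dividing by the leading coefficient 12.

Answer: s^5 + 25*s^4/12 + s^3/2 + s^2/4 + s/4 - 1/3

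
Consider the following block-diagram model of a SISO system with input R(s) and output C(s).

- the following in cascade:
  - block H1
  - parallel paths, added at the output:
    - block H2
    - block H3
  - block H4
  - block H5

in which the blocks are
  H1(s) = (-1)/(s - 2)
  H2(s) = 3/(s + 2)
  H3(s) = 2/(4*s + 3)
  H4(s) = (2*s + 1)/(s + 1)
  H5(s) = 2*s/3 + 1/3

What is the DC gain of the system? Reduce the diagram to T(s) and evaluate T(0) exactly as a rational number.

Reducing step by step:

1. sum the parallel branches H2, H3 -> (14*s + 13)/(4*s^2 + 11*s + 6)
2. reduce the series chain H1, (H2+H3), H4, H5 -> (-56*s^3 - 108*s^2 - 66*s - 13)/(12*s^4 + 21*s^3 - 39*s^2 - 84*s - 36)
That last expression is T(s); at s = 0 only the constant terms survive, so T(0) = -13/(-36) = 13/36.

Answer: 13/36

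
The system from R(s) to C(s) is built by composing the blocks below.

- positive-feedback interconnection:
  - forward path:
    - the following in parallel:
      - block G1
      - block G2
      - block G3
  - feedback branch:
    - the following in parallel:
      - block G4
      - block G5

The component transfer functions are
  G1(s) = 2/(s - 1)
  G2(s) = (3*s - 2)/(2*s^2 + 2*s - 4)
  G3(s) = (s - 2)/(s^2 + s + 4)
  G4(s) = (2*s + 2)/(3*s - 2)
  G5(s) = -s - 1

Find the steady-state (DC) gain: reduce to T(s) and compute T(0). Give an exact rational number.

Step 1. reduce the parallel group G1, G2, G3 = (9*s^3 + 11*s^2 + 26*s + 32)/(2*s^4 + 4*s^3 + 6*s^2 + 4*s - 16)
Step 2. reduce the parallel group G4, G5 = (-3*s^2 + s + 4)/(3*s - 2)
Step 3. apply the feedback formula to (G1+G2+G3), (G4+G5) = (27*s^4 + 15*s^3 + 56*s^2 + 44*s - 64)/(33*s^5 + 32*s^4 + 41*s^3 + 26*s^2 - 192*s - 96)
Evaluating the step-3 result (the overall T(s)) at s = 0 gives T(0) = -64/(-96) = 2/3.

Hence the answer: 2/3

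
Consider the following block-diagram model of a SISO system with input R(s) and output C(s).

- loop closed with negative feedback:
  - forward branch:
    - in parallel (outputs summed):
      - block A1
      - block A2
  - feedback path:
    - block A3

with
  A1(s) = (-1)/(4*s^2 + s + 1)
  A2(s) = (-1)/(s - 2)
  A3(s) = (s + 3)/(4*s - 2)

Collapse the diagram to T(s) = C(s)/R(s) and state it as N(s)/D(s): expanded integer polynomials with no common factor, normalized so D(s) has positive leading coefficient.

Step 1: sum the parallel branches A1, A2 gives (-4*s^2 - 2*s + 1)/(4*s^3 - 7*s^2 - s - 2)
Step 2: feedback reduction of (A1+A2), A3, giving the overall T(s)

Answer: (-16*s^3 + 8*s - 2)/(16*s^4 - 40*s^3 - 4*s^2 - 11*s + 7)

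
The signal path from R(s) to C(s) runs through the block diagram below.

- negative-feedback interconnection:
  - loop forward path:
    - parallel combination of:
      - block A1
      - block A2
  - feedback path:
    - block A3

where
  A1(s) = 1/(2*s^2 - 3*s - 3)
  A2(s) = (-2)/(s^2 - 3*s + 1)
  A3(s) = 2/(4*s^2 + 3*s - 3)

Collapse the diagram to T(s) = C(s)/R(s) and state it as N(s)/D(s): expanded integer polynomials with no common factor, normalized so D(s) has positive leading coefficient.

First reduce the diagram to T(s).

1. combine A1, A2 in parallel = (-3*s^2 + 3*s + 7)/(2*s^4 - 9*s^3 + 8*s^2 + 6*s - 3)
2. close the feedback loop around (A1+A2), A3, giving the overall T(s)

Answer: (-12*s^4 + 3*s^3 + 46*s^2 + 12*s - 21)/(8*s^6 - 30*s^5 - s^4 + 75*s^3 - 24*s^2 - 21*s + 23)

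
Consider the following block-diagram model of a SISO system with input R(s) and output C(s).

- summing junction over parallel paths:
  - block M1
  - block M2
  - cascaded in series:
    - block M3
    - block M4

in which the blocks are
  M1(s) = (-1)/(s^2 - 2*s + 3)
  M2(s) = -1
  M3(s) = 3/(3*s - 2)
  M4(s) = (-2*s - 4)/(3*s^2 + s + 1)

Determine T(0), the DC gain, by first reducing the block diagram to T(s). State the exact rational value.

First reduce the diagram to T(s).

Step 1 - multiply M3, M4 (series): (-6*s - 12)/(9*s^3 - 3*s^2 + s - 2)
Step 2 - reduce the parallel group M1, M2, (M3*M4): (-9*s^5 + 21*s^4 - 49*s^3 + 16*s^2 - 2*s - 28)/(9*s^5 - 21*s^4 + 34*s^3 - 13*s^2 + 7*s - 6)
Step 2 gives the overall T(s). Then T(0) = -28/(-6) = 14/3.

Answer: 14/3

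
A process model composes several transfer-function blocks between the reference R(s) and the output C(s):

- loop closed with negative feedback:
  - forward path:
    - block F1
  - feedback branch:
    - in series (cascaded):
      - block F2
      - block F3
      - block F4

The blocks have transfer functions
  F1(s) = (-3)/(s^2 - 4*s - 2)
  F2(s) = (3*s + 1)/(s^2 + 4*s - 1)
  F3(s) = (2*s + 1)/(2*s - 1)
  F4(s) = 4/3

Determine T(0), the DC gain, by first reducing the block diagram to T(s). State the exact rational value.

First reduce the diagram to T(s).

(1) multiply F2, F3, F4 (series); result (24*s^2 + 20*s + 4)/(6*s^3 + 21*s^2 - 18*s + 3)
(2) collapse the loop (F1 forward, (F2*F3*F4) return); result (-6*s^3 - 21*s^2 + 18*s - 3)/(2*s^5 - s^4 - 38*s^3 - 13*s^2 - 12*s - 6)
That last expression is T(s); at s = 0 only the constant terms survive, so T(0) = -3/(-6) = 1/2.

Answer: 1/2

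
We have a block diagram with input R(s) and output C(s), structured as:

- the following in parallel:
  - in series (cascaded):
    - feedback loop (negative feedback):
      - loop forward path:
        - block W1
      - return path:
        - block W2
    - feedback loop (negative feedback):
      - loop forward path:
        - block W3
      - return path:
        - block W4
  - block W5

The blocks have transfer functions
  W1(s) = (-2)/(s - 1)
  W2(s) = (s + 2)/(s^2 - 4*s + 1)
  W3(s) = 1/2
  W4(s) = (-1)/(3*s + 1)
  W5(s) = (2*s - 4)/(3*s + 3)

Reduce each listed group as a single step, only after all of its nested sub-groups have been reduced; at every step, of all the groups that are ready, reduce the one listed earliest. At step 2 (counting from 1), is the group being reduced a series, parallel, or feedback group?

Reducing step by step:

Step 1 - collapse the loop (W1 forward, W2 return)
Step 2 - reduce the feedback loop with forward W3 and return W4
Step 3 - combine [W1/(1+W1*W2)], [W3/(1+W3*W4)] in series
Step 4 - sum the parallel branches ([W1/(1+W1*W2)]*[W3/(1+W3*W4)]), W5
At step 2 the group reduced is feedback.

Answer: feedback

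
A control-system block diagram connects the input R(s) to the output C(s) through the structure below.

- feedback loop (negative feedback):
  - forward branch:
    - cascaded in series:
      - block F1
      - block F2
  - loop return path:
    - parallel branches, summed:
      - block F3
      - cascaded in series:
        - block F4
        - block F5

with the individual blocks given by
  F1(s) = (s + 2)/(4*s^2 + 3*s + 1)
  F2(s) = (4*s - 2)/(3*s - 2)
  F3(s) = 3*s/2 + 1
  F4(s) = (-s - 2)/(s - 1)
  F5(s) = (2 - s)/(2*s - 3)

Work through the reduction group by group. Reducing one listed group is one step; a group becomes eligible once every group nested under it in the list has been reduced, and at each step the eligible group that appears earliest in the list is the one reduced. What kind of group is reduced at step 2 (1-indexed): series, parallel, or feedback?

1. reduce the series chain F1, F2
2. combine F4, F5 in series
3. sum the parallel branches F3, (F4*F5)
4. reduce the feedback loop with forward (F1*F2) and return (F3+(F4*F5))
Step 2: series.

Answer: series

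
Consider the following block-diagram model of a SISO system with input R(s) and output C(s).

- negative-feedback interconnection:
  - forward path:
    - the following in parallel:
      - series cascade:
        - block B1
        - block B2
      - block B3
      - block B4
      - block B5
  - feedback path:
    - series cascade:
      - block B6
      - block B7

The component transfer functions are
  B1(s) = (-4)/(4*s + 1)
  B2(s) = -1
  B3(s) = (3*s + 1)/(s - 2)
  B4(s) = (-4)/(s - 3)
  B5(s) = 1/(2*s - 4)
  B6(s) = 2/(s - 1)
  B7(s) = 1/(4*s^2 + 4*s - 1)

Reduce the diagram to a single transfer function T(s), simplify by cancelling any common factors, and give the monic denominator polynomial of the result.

First reduce the diagram to T(s).

Step 1. reduce the series chain B1, B2; result 4/(4*s + 1)
Step 2. parallel reduction of (B1*B2), B3, B4, B5; result (24*s^3 - 78*s^2 - 35*s + 55)/(8*s^3 - 38*s^2 + 38*s + 12)
Step 3. multiply B6, B7 (series); result 2/(4*s^3 - 5*s + 1)
Step 4. close the feedback loop around ((B1*B2)+B3+B4+B5), (B6*B7); result (96*s^6 - 312*s^5 - 260*s^4 + 634*s^3 + 97*s^2 - 310*s + 55)/(32*s^6 - 152*s^5 + 112*s^4 + 294*s^3 - 384*s^2 - 92*s + 122)
No further cancellation is possible in the step-4 result, so that is T(s). Its denominator becomes monic after dividing by the leading coefficient 32.

Answer: s^6 - 19*s^5/4 + 7*s^4/2 + 147*s^3/16 - 12*s^2 - 23*s/8 + 61/16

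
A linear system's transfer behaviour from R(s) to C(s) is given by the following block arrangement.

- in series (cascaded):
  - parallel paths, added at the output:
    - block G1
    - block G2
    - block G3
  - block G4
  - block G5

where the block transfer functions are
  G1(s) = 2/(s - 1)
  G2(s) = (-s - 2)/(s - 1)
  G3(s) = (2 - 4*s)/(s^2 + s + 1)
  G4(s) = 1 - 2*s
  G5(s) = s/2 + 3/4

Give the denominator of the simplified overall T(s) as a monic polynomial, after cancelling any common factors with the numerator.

Answer: s^3 - 1

Working:
Step 1. reduce the parallel group G1, G2, G3 -> (-s^3 - 5*s^2 + 5*s - 2)/(s^3 - 1)
Step 2. combine (G1+G2+G3), G4, G5 in series -> (4*s^5 + 24*s^4 - 3*s^3 - 27*s^2 + 23*s - 6)/(4*s^3 - 4)
No further cancellation is possible in the step-2 result, so that is T(s). Its denominator becomes monic after dividing by the leading coefficient 4.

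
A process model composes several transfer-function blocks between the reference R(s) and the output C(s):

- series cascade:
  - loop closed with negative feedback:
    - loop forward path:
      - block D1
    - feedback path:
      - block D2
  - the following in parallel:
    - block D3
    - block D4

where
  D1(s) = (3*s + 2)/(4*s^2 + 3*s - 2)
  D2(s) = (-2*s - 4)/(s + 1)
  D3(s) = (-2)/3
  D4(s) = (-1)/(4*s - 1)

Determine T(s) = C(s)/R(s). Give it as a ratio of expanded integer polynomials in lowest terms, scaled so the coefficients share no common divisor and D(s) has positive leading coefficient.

The answer is (-24*s^3 - 43*s^2 - 21*s - 2)/(48*s^4 - 183*s^2 - 75*s + 30).

Reasoning:
Step 1. apply the feedback formula to D1, D2: (3*s^2 + 5*s + 2)/(4*s^3 + s^2 - 15*s - 10)
Step 2. sum the parallel branches D3, D4: (-8*s - 1)/(12*s - 3)
Step 3. series reduction of [D1/(1+D1*D2)], (D3+D4), giving the overall T(s)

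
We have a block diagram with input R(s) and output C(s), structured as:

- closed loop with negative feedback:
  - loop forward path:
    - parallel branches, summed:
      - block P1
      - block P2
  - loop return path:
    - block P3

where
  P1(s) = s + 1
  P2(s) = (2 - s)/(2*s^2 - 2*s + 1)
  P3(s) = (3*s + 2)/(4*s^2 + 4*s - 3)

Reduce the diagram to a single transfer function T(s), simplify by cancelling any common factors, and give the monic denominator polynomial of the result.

Reducing step by step:

(1) combine P1, P2 in parallel = (2*s^3 - 2*s + 3)/(2*s^2 - 2*s + 1)
(2) feedback reduction of (P1+P2), P3 = (8*s^5 + 8*s^4 - 14*s^3 + 4*s^2 + 18*s - 9)/(14*s^4 + 4*s^3 - 16*s^2 + 15*s + 3)
The result of step 2 is T(s) in lowest terms. Its denominator has leading coefficient 14; dividing the denominator through by 14 makes it monic.

Answer: s^4 + 2*s^3/7 - 8*s^2/7 + 15*s/14 + 3/14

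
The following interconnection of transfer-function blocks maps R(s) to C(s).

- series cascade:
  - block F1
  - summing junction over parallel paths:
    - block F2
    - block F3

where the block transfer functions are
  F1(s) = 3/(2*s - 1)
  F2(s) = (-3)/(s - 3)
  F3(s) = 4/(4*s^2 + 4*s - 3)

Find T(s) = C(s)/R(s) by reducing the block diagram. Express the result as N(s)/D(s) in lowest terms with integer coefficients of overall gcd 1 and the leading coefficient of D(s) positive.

First reduce the diagram to T(s).

Step 1 - add F2, F3 (parallel) gives (-12*s^2 - 8*s - 3)/(4*s^3 - 8*s^2 - 15*s + 9)
Step 2 - cascade F1, (F2+F3) - this is the overall T(s), already in the required normalized form

Answer: (-36*s^2 - 24*s - 9)/(8*s^4 - 20*s^3 - 22*s^2 + 33*s - 9)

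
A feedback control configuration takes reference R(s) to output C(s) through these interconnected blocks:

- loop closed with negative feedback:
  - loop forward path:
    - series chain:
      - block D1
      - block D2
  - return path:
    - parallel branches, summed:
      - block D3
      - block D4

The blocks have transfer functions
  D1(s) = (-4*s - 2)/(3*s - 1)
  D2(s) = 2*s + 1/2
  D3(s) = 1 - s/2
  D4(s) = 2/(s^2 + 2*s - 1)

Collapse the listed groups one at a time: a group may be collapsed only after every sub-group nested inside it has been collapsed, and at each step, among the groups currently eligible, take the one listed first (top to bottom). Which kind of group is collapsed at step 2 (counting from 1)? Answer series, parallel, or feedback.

Step 1. series reduction of D1, D2
Step 2. combine D3, D4 in parallel
Step 3. close the feedback loop around (D1*D2), (D3+D4)
Step 2 collapses a parallel group.

Hence the answer: parallel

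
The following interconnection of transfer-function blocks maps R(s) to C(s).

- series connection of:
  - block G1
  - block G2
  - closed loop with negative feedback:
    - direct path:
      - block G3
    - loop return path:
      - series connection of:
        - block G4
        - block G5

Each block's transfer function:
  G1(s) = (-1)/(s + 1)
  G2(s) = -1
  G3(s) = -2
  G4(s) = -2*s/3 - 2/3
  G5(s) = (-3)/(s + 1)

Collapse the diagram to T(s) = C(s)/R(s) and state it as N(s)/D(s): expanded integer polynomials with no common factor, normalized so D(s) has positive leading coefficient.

First reduce the diagram to T(s).

Step 1. multiply G4, G5 (series), giving 2
Step 2. close the feedback loop around G3, (G4*G5), giving 2/3
Step 3. multiply G1, G2, [G3/(1+G3*(G4*G5))] (series) - this is the overall T(s), already in the required normalized form

Answer: 2/(3*s + 3)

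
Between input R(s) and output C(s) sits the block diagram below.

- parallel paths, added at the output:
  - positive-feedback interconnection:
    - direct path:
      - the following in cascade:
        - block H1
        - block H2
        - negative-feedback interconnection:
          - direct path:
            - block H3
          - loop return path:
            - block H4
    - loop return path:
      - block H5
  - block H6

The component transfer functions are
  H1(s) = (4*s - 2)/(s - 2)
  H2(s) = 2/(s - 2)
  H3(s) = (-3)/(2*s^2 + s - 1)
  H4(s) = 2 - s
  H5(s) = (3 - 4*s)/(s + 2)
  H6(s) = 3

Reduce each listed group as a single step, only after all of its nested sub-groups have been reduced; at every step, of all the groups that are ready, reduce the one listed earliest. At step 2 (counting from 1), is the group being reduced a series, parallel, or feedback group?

Reducing step by step:

1. feedback reduction of H3, H4
2. multiply H1, H2, [H3/(1+H3*H4)] (series)
3. close the feedback loop around (H1*H2*[H3/(1+H3*H4)]), H5
4. combine [(H1*H2*[H3/(1+H3*H4)])/(1-(H1*H2*[H3/(1+H3*H4)])*H5)], H6 in parallel
Step 2: series.

Answer: series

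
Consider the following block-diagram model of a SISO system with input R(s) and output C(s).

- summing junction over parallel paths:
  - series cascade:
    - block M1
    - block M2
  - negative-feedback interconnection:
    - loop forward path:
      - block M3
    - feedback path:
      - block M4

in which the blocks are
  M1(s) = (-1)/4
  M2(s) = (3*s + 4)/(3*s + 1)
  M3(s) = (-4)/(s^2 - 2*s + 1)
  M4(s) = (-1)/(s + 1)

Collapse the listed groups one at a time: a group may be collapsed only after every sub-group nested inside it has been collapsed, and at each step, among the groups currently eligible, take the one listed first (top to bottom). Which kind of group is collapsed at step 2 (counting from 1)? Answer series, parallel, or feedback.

Reducing step by step:

Step 1. cascade M1, M2
Step 2. feedback reduction of M3, M4
Step 3. sum the parallel branches (M1*M2), [M3/(1+M3*M4)]
Step 2: feedback.

Answer: feedback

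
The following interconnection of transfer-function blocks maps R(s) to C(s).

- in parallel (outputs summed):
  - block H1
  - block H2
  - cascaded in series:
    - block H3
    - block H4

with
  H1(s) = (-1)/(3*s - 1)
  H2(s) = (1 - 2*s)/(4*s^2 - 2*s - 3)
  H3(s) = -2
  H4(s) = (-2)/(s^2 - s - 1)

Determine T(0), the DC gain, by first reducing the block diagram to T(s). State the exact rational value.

(1) combine H3, H4 in series, giving 4/(s^2 - s - 1)
(2) sum the parallel branches H1, H2, (H3*H4), giving (-10*s^4 + 65*s^3 - 35*s^2 - 37*s + 10)/(12*s^5 - 22*s^4 - 9*s^3 + 20*s^2 + 4*s - 3)
The step-2 result is T(s). Setting s = 0: T(0) = 10/(-3) = -10/3.

Final answer: -10/3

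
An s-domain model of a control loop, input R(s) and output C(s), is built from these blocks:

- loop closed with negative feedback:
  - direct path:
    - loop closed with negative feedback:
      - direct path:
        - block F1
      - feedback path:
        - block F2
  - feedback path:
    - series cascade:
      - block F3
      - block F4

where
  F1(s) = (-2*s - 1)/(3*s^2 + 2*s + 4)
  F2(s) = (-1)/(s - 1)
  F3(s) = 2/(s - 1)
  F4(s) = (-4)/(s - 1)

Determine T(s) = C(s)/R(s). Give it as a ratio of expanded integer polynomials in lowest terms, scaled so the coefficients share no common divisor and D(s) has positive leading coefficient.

Step 1: collapse the loop (F1 forward, F2 return) -> (-2*s^2 + s + 1)/(3*s^3 - s^2 + 4*s - 3)
Step 2: multiply F3, F4 (series) -> (-8)/(s^2 - 2*s + 1)
Step 3: collapse the loop ([F1/(1+F1*F2)] forward, (F3*F4) return), which is the overall transfer function T(s) = C(s)/R(s) in lowest terms

Therefore the answer is (-2*s^3 + 3*s^2 - 1)/(3*s^4 - 4*s^3 + 5*s^2 + 9*s + 11).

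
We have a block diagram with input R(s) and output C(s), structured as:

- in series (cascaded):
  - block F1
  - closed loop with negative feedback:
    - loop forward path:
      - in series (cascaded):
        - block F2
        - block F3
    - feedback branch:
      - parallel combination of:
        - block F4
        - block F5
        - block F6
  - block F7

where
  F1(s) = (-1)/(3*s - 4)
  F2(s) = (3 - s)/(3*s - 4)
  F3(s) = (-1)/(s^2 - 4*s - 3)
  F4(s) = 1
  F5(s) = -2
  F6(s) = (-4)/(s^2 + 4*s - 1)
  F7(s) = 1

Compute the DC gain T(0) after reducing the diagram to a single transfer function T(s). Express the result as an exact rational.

Step 1 - multiply F2, F3 (series) -> (s - 3)/(3*s^3 - 16*s^2 + 7*s + 12)
Step 2 - sum the parallel branches F4, F5, F6 -> (-s^2 - 4*s - 3)/(s^2 + 4*s - 1)
Step 3 - apply the feedback formula to (F2*F3), (F4+F5+F6) -> (s^3 + s^2 - 13*s + 3)/(3*s^5 - 4*s^4 - 61*s^3 + 55*s^2 + 50*s - 3)
Step 4 - reduce the series chain F1, [(F2*F3)/(1+(F2*F3)*(F4+F5+F6))], F7 -> (-s^3 - s^2 + 13*s - 3)/(9*s^6 - 24*s^5 - 167*s^4 + 409*s^3 - 70*s^2 - 209*s + 12)
The step-4 result is T(s). Setting s = 0: T(0) = -3/12 = -1/4.

Hence the answer: -1/4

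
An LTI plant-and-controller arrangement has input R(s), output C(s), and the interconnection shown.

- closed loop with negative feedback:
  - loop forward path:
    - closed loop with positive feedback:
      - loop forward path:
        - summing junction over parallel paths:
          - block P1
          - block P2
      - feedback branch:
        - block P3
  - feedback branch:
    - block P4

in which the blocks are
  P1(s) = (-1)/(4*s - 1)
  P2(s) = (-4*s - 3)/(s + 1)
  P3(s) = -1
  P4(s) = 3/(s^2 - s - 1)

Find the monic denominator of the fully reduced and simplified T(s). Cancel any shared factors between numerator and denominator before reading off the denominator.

First reduce the diagram to T(s).

Step 1: parallel reduction of P1, P2; result (-16*s^2 - 9*s + 2)/(4*s^2 + 3*s - 1)
Step 2: reduce the feedback loop with forward (P1+P2) and return P3; result (16*s^2 + 9*s - 2)/(12*s^2 + 6*s - 1)
Step 3: collapse the loop ([(P1+P2)/(1-(P1+P2)*P3)] forward, P4 return); result (16*s^4 - 7*s^3 - 27*s^2 - 7*s + 2)/(12*s^4 - 6*s^3 + 29*s^2 + 22*s - 5)
That last expression is T(s), already simplified. Scaling its denominator by 1/12 (the reciprocal of the leading coefficient) yields the monic denominator.

Answer: s^4 - s^3/2 + 29*s^2/12 + 11*s/6 - 5/12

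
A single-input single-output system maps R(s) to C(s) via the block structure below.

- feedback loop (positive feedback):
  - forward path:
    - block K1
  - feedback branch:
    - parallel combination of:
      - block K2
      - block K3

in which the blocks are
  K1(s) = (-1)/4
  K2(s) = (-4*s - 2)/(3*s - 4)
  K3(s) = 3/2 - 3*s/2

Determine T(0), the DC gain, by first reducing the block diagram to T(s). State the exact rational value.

Step 1. reduce the parallel group K2, K3; result (-9*s^2 + 13*s - 16)/(6*s - 8)
Step 2. reduce the feedback loop with forward K1 and return (K2+K3); result (6*s - 8)/(9*s^2 - 37*s + 48)
That last expression is T(s); at s = 0 only the constant terms survive, so T(0) = -8/48 = -1/6.

Hence the answer: -1/6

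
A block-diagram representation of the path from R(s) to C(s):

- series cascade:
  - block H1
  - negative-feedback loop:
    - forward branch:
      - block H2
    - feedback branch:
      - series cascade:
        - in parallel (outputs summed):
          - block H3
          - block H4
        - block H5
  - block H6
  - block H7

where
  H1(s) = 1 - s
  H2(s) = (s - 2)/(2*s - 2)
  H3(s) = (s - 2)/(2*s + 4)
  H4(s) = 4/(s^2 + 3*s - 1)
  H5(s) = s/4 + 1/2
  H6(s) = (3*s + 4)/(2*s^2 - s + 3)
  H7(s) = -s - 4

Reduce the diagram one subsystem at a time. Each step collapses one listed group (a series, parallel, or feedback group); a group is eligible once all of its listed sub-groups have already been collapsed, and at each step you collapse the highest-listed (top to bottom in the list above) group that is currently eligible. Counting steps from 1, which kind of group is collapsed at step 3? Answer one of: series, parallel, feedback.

[1] parallel reduction of H3, H4
[2] combine (H3+H4), H5 in series
[3] collapse the loop (H2 forward, ((H3+H4)*H5) return)
[4] reduce the series chain H1, [H2/(1+H2*((H3+H4)*H5))], H6, H7
The group at step 3 is a feedback group.

Final answer: feedback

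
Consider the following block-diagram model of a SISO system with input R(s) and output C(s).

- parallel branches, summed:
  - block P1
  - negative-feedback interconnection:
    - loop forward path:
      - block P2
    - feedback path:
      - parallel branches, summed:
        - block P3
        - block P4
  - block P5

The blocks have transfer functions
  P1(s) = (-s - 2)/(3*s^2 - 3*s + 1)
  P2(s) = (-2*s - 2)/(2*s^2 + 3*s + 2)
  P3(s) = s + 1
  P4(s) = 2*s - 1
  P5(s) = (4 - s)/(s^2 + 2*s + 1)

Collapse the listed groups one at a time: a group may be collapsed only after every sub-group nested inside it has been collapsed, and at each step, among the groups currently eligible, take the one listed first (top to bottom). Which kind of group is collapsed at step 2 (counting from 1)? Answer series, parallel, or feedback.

Reducing step by step:

Step 1: sum the parallel branches P3, P4
Step 2: apply the feedback formula to P2, (P3+P4)
Step 3: combine P1, [P2/(1+P2*(P3+P4))], P5 in parallel
So the answer for step 2 is feedback.

Answer: feedback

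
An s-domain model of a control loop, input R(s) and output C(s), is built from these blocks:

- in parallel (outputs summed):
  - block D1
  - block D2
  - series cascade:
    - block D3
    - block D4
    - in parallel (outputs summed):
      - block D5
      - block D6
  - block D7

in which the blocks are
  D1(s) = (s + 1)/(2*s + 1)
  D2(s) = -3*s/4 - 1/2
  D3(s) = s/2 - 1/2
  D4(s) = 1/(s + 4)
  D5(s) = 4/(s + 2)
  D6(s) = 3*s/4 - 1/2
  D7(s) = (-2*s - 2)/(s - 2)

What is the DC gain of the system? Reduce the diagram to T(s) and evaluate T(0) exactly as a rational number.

Answer: 21/16

Working:
Step 1 - parallel reduction of D5, D6 gives (3*s^2 + 4*s + 12)/(4*s + 8)
Step 2 - multiply D3, D4, (D5+D6) (series) gives (3*s^3 + s^2 + 8*s - 12)/(8*s^2 + 48*s + 64)
Step 3 - add D1, D2, (D3*D4*(D5+D6)), D7 (parallel) gives (-6*s^5 - 93*s^4 - 205*s^3 - 378*s^2 - 380*s - 168)/(16*s^4 + 72*s^3 - 32*s^2 - 288*s - 128)
Step 3 gives the overall T(s). Then T(0) = -168/(-128) = 21/16.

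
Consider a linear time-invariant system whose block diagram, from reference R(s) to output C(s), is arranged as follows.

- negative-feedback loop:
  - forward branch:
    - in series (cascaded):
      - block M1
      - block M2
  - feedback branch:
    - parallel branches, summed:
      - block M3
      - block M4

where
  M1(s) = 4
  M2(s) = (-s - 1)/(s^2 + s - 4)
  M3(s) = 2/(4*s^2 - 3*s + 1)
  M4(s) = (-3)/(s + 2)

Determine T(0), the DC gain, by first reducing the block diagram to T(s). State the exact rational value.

First reduce the diagram to T(s).

(1) series reduction of M1, M2 gives (-4*s - 4)/(s^2 + s - 4)
(2) parallel reduction of M3, M4 gives (-12*s^2 + 11*s + 1)/(4*s^3 + 5*s^2 - 5*s + 2)
(3) apply the feedback formula to (M1*M2), (M3+M4) gives (-16*s^4 - 36*s^3 + 12*s - 8)/(4*s^5 + 9*s^4 + 32*s^3 - 19*s^2 - 26*s - 12)
DC gain: substitute s = 0 into T(s) from step 3: T(0) = -8/(-12) = 2/3.

Answer: 2/3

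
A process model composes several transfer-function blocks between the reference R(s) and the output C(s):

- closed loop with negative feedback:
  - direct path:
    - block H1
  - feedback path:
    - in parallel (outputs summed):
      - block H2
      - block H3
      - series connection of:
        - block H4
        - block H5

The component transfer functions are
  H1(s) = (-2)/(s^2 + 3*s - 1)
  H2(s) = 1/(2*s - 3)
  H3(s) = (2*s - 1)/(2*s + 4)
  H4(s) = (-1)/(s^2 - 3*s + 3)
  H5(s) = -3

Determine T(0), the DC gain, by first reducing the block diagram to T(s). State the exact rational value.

The answer is 12/11.

Reasoning:
[1] multiply H4, H5 (series) -> 3/(s^2 - 3*s + 3)
[2] combine H2, H3, (H4*H5) in parallel -> (4*s^4 - 18*s^3 + 49*s^2 - 33*s - 15)/(4*s^4 - 10*s^3 - 6*s^2 + 42*s - 36)
[3] close the feedback loop around H1, (H2+H3+(H4*H5)) -> (-4*s^4 + 10*s^3 + 6*s^2 - 42*s + 36)/(2*s^6 + s^5 - 24*s^4 + 35*s^3 - s^2 - 42*s + 33)
The step-3 result is T(s). Setting s = 0: T(0) = 36/33 = 12/11.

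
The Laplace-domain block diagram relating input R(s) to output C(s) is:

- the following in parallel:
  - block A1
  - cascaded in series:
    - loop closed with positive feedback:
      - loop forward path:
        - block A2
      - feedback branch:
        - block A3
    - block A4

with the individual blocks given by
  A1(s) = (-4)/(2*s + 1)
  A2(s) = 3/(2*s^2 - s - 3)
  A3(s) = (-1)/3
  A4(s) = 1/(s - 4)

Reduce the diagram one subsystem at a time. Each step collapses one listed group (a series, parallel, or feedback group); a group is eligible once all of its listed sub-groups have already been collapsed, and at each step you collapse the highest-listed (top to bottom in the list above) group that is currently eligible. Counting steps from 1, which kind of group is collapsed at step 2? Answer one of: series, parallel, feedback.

Reducing step by step:

Step 1 - apply the feedback formula to A2, A3
Step 2 - series reduction of [A2/(1-A2*A3)], A4
Step 3 - combine A1, ([A2/(1-A2*A3)]*A4) in parallel
Step 2 collapses a series group.

Answer: series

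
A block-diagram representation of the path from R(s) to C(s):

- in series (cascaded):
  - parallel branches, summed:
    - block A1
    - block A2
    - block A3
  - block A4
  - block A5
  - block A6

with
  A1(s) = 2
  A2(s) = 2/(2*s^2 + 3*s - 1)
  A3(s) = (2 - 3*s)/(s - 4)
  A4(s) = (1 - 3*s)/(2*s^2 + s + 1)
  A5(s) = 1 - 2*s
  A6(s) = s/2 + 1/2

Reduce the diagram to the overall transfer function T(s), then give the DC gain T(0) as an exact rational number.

Answer: -1/4

Working:
Step 1 - parallel reduction of A1, A2, A3 -> (-2*s^3 - 15*s^2 - 15*s - 2)/(2*s^3 - 5*s^2 - 13*s + 4)
Step 2 - cascade (A1+A2+A3), A4, A5, A6 -> (-12*s^6 - 92*s^5 - 97*s^4 + 31*s^3 + 43*s^2 - 7*s - 2)/(8*s^5 - 16*s^4 - 58*s^3 - 20*s^2 - 18*s + 8)
DC gain: substitute s = 0 into T(s) from step 2: T(0) = -2/8 = -1/4.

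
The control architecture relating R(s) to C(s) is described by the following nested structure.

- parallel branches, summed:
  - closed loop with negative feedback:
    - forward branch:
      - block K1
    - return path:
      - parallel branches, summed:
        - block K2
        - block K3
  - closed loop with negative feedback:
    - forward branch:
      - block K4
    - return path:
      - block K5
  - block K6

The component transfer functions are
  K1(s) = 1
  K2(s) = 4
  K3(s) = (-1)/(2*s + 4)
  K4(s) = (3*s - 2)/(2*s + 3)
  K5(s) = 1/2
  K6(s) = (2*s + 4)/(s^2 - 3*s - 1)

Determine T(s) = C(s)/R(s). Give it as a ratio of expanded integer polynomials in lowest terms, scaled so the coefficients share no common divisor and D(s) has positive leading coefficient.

Answer: (74*s^4 + 28*s^3 + 162*s^2 + 914*s + 364)/(70*s^4 - 37*s^3 - 513*s^2 - 401*s - 76)

Working:
[1] reduce the parallel group K2, K3 = (8*s + 15)/(2*s + 4)
[2] feedback reduction of K1, (K2+K3) = (2*s + 4)/(10*s + 19)
[3] reduce the feedback loop with forward K4 and return K5 = (6*s - 4)/(7*s + 4)
[4] add [K1/(1+K1*(K2+K3))], [K4/(1+K4*K5)], K6 (parallel) - this is the overall T(s), already in the required normalized form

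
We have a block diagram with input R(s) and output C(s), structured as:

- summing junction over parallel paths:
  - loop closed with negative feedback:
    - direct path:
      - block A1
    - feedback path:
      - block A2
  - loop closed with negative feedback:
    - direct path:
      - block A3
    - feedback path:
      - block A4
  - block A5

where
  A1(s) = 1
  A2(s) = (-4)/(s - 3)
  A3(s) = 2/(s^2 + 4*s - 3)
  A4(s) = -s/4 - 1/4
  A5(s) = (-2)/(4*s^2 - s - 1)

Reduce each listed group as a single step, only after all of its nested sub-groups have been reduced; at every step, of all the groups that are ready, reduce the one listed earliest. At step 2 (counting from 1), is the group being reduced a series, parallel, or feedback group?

Step 1. collapse the loop (A1 forward, A2 return)
Step 2. feedback reduction of A3, A4
Step 3. parallel reduction of [A1/(1+A1*A2)], [A3/(1+A3*A4)], A5
The group at step 2 is a feedback group.

Answer: feedback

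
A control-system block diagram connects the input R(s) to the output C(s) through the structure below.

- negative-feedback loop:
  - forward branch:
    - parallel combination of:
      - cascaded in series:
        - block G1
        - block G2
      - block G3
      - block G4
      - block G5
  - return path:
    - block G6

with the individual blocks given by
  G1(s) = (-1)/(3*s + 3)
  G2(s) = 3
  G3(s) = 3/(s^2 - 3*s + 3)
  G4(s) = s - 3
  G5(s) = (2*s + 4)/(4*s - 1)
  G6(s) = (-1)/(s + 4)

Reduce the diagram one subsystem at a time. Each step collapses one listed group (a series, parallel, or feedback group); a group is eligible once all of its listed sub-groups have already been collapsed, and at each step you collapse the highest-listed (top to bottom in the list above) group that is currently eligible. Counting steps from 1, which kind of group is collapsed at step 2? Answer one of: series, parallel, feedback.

Reducing step by step:

Step 1. cascade G1, G2
Step 2. sum the parallel branches (G1*G2), G3, G4, G5
Step 3. feedback reduction of ((G1*G2)+G3+G4+G5), G6
Step 2: parallel.

Answer: parallel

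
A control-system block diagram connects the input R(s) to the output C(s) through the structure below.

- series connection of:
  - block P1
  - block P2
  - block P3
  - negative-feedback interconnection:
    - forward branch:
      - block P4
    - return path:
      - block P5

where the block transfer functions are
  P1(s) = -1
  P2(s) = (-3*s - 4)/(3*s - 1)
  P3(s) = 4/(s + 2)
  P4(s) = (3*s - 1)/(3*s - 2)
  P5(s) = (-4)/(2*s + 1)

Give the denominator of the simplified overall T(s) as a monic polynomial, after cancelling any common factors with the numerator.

Step 1. collapse the loop (P4 forward, P5 return) gives (6*s^2 + s - 1)/(6*s^2 - 13*s + 2)
Step 2. series reduction of P1, P2, P3, [P4/(1+P4*P5)] gives (24*s^2 + 44*s + 16)/(6*s^3 - s^2 - 24*s + 4)
That last expression is T(s), already simplified. Scaling its denominator by 1/6 (the reciprocal of the leading coefficient) yields the monic denominator.

Therefore the answer is s^3 - s^2/6 - 4*s + 2/3.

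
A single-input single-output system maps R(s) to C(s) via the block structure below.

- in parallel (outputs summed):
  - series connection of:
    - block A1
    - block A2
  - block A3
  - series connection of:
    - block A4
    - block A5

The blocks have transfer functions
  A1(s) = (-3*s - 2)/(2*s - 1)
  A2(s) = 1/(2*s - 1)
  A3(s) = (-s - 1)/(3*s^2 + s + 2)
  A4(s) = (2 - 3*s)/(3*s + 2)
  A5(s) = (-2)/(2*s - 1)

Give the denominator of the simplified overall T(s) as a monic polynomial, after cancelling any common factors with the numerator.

Answer: s^5 + 5*s^3/36 - 7*s^2/36 - 2*s/9 + 1/9

Working:
Step 1: combine A1, A2 in series; result (-3*s - 2)/(4*s^2 - 4*s + 1)
Step 2: reduce the series chain A4, A5; result (6*s - 4)/(6*s^2 + s - 2)
Step 3: combine (A1*A2), A3, (A4*A5) in parallel; result (-3*s^4 - 83*s^3 - 11*s^2 - 49*s - 2)/(36*s^5 + 5*s^3 - 7*s^2 - 8*s + 4)
Step 3 gives the fully reduced T(s), with no common factor left to cancel. The denominator's leading coefficient is 36, so divide each of its coefficients by 36 to get the monic form.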